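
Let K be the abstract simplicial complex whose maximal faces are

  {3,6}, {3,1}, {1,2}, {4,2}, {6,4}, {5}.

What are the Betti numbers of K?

Order the vertices as 1 < 2 < 3 < 4 < 5 < 6. Listing each simplex with vertices in this order, K has dimension 1 with simplices:

  0-simplices (6): [1], [2], [3], [4], [5], [6]
  1-simplices (5): [1,2], [1,3], [2,4], [3,6], [4,6]

so the chain groups are C_0 ≅ Z^6, C_1 ≅ Z^5.

∂_1: C_1 → C_0 is given by ∂[p,q] = [q] − [p]. For instance
  ∂[1,2] = [2] − [1].
As a 6×5 matrix over Z this has rank 4, with invariant factors (1,1,1,1).

Now H_k = ker ∂_k / im ∂_{k+1}, so:

  H_0: rank C_0 − rank ∂_1 = 6 − 4 = 2, and the invariant factors of ∂_1 are all 1, so H_0 = Z^2.
  H_1: rank ker ∂_1 − rank ∂_2 = (5 − 4) − 0 = 1, and there is no ∂_2, so H_1 = Z.

Hence the Betti numbers are b_0 = 2, b_1 = 1.

b_0 = 2, b_1 = 1.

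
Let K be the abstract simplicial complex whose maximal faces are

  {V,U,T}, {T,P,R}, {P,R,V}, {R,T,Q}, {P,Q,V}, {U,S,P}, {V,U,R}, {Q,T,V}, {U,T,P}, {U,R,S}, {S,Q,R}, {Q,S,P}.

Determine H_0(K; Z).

H_0 ≅ Z.

Fix the vertex order P < Q < R < S < T < U < V and write every simplex with vertices in increasing order. Then dim K = 2 and the simplices of K are:

  0-simplices (7): P, Q, R, S, T, U, V
  1-simplices (18): PQ, PR, PS, PT, PU, PV, QR, QS, QT, QV, RS, RT, RU, RV, SU, TU, TV, UV
  2-simplices (12): PQS, PQV, PRT, PRV, PSU, PTU, QRS, QRT, QTV, RSU, RUV, TUV

Hence C_0 ≅ Z^7, C_1 ≅ Z^18, C_2 ≅ Z^12.

The boundary map ∂_1: C_1 → C_0 sends each edge [p,q] (with p < q) to q − p. For instance
  ∂PU = U − P.
As a 7×18 matrix over Z this has rank 6, with invariant factors (1,1,1,1,1,1).

Boundary ∂_2: C_2 → C_1 maps a triangle to the signed sum of its edges. For instance
  ∂RSU = SU − RU + RS,
  ∂PTU = TU − PU + PT.
As a 18×12 matrix over Z this has rank 12, with invariant factors (1,1,1,1,1,1,1,1,1,1,1,2).

Reading off H_k = ker ∂_k / im ∂_{k+1}:

  H_0: rank C_0 − rank ∂_1 = 7 − 6 = 1, and the invariant factors of ∂_1 are all 1, so H_0 = Z.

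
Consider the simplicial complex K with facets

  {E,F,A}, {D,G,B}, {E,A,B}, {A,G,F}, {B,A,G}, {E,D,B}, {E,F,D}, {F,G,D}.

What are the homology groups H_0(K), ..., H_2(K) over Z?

H_0 ≅ Z,  H_1 = 0,  H_2 ≅ Z.

Order the vertices as A < B < D < E < F < G. Listing each simplex with vertices in this order, K has dimension 2 with simplices:

  0-simplices (6): A, B, D, E, F, G
  1-simplices (12): AB, AE, AF, AG, BD, BE, BG, DE, DF, DG, EF, FG
  2-simplices (8): ABE, ABG, AEF, AFG, BDE, BDG, DEF, DFG

giving chain groups C_0 ≅ Z^6, C_1 ≅ Z^12, C_2 ≅ Z^8.

The boundary map ∂_1: C_1 → C_0 is given by ∂[p,q] = [q] − [p].
This gives a 6×12 integer matrix of rank 5; reducing to Smith normal form yields diagonal entries (1,1,1,1,1).

The boundary map ∂_2: C_2 → C_1 acts by ∂[p,q,r] = [q,r] − [p,r] + [p,q]. For instance
  ∂BDG = DG − BG + BD,
  ∂DFG = FG − DG + DF.
This gives a 12×8 integer matrix of rank 7; reducing to Smith normal form yields diagonal entries (1,1,1,1,1,1,1).

Reading off H_k = ker ∂_k / im ∂_{k+1}:

  H_0: rank C_0 − rank ∂_1 = 6 − 5 = 1, and the invariant factors of ∂_1 are all 1, so H_0 = Z.
  H_1: rank ker ∂_1 − rank ∂_2 = (12 − 5) − 7 = 0, and the invariant factors of ∂_2 are all 1, so H_1 = 0.
  H_2: rank ker ∂_2 − rank ∂_3 = (8 − 7) − 0 = 1, and there is no ∂_3, so H_2 = Z.

As a check, the Euler characteristic is 6 − 12 + 8 = 2, which agrees with 1 − 0 + 1 = 2.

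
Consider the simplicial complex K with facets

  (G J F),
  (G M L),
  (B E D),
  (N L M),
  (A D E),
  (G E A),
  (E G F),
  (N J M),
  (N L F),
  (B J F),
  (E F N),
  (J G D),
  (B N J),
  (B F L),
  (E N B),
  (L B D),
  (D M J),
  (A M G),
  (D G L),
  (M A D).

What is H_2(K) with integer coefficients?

H_2 = 0.

Fix the vertex order A < B < D < E < F < G < J < L < M < N and write every simplex with vertices in increasing order. Then dim K = 2 and the simplices of K are:

  0-simplices (10): A, B, D, E, F, G, J, L, M, N
  1-simplices (30): AD, AE, AG, AM, BD, BE, BF, BJ, BL, BN, DE, DG, DJ, DL, DM, EF, EG, EN, FG, FJ, FL, FN, GJ, GL, GM, JM, JN, LM, LN, MN
  2-simplices (20): ADE, ADM, AEG, AGM, BDE, BDL, BEN, BFJ, BFL, BJN, DGJ, DGL, DJM, EFG, EFN, FGJ, FLN, GLM, JMN, LMN

so the chain groups are C_0 ≅ Z^10, C_1 ≅ Z^30, C_2 ≅ Z^20.

The boundary map ∂_1: C_1 → C_0 maps an edge to its endpoints' difference, ∂[p,q] = q − p. For instance
  ∂FL = L − F.
This gives a 10×30 integer matrix of rank 9; reducing to Smith normal form yields diagonal entries (1,1,1,1,1,1,1,1,1).

∂_2: C_2 → C_1 maps a triangle to the signed sum of its edges. For instance
  ∂DGJ = GJ − DJ + DG,
  ∂BDE = DE − BE + BD.
This gives a 30×20 integer matrix of rank 20; reducing to Smith normal form yields diagonal entries (1,1,1,1,1,1,1,1,1,1,1,1,1,1,1,1,1,1,1,2).

Reading off H_k = ker ∂_k / im ∂_{k+1}:

  H_2: rank ker ∂_2 − rank ∂_3 = (20 − 20) − 0 = 0, and there is no ∂_3, so H_2 ≅ 0.

(K is a triangulation of the Klein bottle.)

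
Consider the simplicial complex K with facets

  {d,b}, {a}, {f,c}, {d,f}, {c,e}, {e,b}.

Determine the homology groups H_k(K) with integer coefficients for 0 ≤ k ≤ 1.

H_0 = Z^2,  H_1 = Z.

Order the vertices as a < b < c < d < e < f. Listing each simplex with vertices in this order, K has dimension 1 with simplices:

  0-simplices (6): a, b, c, d, e, f
  1-simplices (5): bd, be, ce, cf, df

giving chain groups C_0 ≅ Z^6, C_1 ≅ Z^5.

∂_1: C_1 → C_0 maps an edge to its endpoints' difference, ∂[p,q] = q − p. For instance
  ∂df = f − d.
This gives a 6×5 integer matrix of rank 4; reducing to Smith normal form yields diagonal entries (1,1,1,1).

Reading off H_k = ker ∂_k / im ∂_{k+1}:

  H_0: rank C_0 − rank ∂_1 = 6 − 4 = 2, and the invariant factors of ∂_1 are all 1, so H_0 ≅ Z^2.
  H_1: rank ker ∂_1 − rank ∂_2 = (5 − 4) − 0 = 1, and there is no ∂_2, so H_1 ≅ Z.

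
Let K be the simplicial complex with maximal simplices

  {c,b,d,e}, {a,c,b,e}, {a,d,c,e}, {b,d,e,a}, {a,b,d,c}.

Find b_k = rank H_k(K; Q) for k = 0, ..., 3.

Fix the vertex order a < b < c < d < e and write every simplex with vertices in increasing order. Then dim K = 3 and the simplices of K are:

  0-simplices (5): a, b, c, d, e
  1-simplices (10): ab, ac, ad, ae, bc, bd, be, cd, ce, de
  2-simplices (10): abc, abd, abe, acd, ace, ade, bcd, bce, bde, cde
  3-simplices (5): abcd, abce, abde, acde, bcde

giving chain groups C_0 ≅ Z^5, C_1 ≅ Z^10, C_2 ≅ Z^10, C_3 ≅ Z^5.

Boundary ∂_1: C_1 → C_0 sends each edge [p,q] (with p < q) to q − p.
The resulting 5×10 matrix has rank 4, and its Smith normal form has invariant factors (1,1,1,1).

∂_2: C_2 → C_1 maps a triangle to the signed sum of its edges. For instance
  ∂bde = de − be + bd,
  ∂bcd = cd − bd + bc.
The resulting 10×10 matrix has rank 6, and its Smith normal form has invariant factors (1,1,1,1,1,1).

∂_3: C_3 → C_2 sends each 3-simplex σ to the alternating sum Σ_i (−1)^i (σ with its i-th vertex removed). For instance
  ∂acde = cde − ade + ace − acd,
  ∂abcd = bcd − acd + abd − abc.
The resulting 10×5 matrix has rank 4, and its Smith normal form has invariant factors (1,1,1,1).

Now H_k = ker ∂_k / im ∂_{k+1}, so:

  H_0: rank C_0 − rank ∂_1 = 5 − 4 = 1, and the invariant factors of ∂_1 are all 1, so H_0 = Z.
  H_1: rank ker ∂_1 − rank ∂_2 = (10 − 4) − 6 = 0, and the invariant factors of ∂_2 are all 1, so H_1 = 0.
  H_2: rank ker ∂_2 − rank ∂_3 = (10 − 6) − 4 = 0, and the invariant factors of ∂_3 are all 1, so H_2 = 0.
  H_3: rank ker ∂_3 − rank ∂_4 = (5 − 4) − 0 = 1, and there is no ∂_4, so H_3 = Z.

Hence the Betti numbers are b_0 = 1, b_1 = 0, b_2 = 0, b_3 = 1.

b_0 = 1, b_1 = 0, b_2 = 0, b_3 = 1.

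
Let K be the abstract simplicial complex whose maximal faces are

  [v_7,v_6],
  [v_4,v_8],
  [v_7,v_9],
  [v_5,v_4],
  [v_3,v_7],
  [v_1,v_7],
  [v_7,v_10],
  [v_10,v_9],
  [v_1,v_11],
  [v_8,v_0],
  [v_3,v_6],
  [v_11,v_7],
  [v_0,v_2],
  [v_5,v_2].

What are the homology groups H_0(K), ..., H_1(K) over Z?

H_0 = Z^2,  H_1 = Z^4.

K has 12 vertices, 14 edges.
rank ∂_0 = 0, rank ∂_1 = 10 ⇒ b_0 = 12 − 0 − 10 = 2; all invariant factors of ∂_1 are 1 so no torsion. So H_0 ≅ Z^2.
rank ∂_1 = 10, rank ∂_2 = 0 ⇒ b_1 = 14 − 10 − 0 = 4. So H_1 ≅ Z^4.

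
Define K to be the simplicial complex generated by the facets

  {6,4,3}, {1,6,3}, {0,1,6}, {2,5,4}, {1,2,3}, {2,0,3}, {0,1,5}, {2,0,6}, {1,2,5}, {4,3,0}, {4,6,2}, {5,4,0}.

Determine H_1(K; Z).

K has 7 vertices, 18 edges, 12 triangles.
rank ∂_1 = 6, rank ∂_2 = 12 ⇒ b_1 = 18 − 6 − 12 = 0; ∂_2 has invariant factor(s) [2] giving torsion. So H_1 ≅ Z/2.

H_1 = Z/2.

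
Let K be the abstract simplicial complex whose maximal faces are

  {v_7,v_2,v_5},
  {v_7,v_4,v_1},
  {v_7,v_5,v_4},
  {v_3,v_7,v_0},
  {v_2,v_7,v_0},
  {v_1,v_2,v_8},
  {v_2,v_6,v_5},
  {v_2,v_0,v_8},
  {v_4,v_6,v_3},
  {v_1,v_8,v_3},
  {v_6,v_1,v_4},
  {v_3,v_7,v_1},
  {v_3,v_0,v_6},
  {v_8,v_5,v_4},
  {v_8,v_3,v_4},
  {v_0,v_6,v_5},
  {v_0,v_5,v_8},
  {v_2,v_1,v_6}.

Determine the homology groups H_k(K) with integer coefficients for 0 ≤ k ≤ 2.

H_0 ≅ Z,  H_1 ≅ Z ⊕ Z/2Z,  H_2 = 0.

K has 9 vertices, 27 edges, 18 triangles.
rank ∂_0 = 0, rank ∂_1 = 8 ⇒ b_0 = 9 − 0 − 8 = 1; all invariant factors of ∂_1 are 1 so no torsion. So H_0 ≅ Z.
rank ∂_1 = 8, rank ∂_2 = 18 ⇒ b_1 = 27 − 8 − 18 = 1; ∂_2 has invariant factor(s) [2] giving torsion. So H_1 ≅ Z ⊕ Z/2Z.
rank ∂_2 = 18, rank ∂_3 = 0 ⇒ b_2 = 18 − 18 − 0 = 0. So H_2 ≅ 0.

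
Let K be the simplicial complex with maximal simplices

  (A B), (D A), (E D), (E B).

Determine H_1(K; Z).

H_1 = Z.

K has 4 vertices, 4 edges.
rank ∂_1 = 3, rank ∂_2 = 0 ⇒ b_1 = 4 − 3 − 0 = 1. So H_1 = Z.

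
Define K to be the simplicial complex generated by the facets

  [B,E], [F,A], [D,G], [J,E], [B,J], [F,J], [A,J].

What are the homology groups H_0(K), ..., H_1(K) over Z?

H_0 ≅ Z^2,  H_1 ≅ Z^2.

Order the vertices as A < B < D < E < F < G < J. Listing each simplex with vertices in this order, K has dimension 1 with simplices:

  0-simplices (7): A, B, D, E, F, G, J
  1-simplices (7): AF, AJ, BE, BJ, DG, EJ, FJ

Hence C_0 ≅ Z^7, C_1 ≅ Z^7.

∂_1: C_1 → C_0 sends each edge [p,q] (with p < q) to q − p.
The resulting 7×7 matrix has rank 5, and its Smith normal form has invariant factors (1,1,1,1,1).

From H_k ≅ ker(∂_k) / im(∂_{k+1}) we obtain:

  H_0: rank C_0 − rank ∂_1 = 7 − 5 = 2, and the invariant factors of ∂_1 are all 1, so H_0 = Z^2.
  H_1: rank ker ∂_1 − rank ∂_2 = (7 − 5) − 0 = 2, and there is no ∂_2, so H_1 = Z^2.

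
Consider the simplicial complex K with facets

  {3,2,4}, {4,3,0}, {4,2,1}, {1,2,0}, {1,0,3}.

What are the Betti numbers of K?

Order the vertices as 0 < 1 < 2 < 3 < 4. Listing each simplex with vertices in this order, K has dimension 2 with simplices:

  0-simplices (5): [0], [1], [2], [3], [4]
  1-simplices (10): [0,1], [0,2], [0,3], [0,4], [1,2], [1,3], [1,4], [2,3], [2,4], [3,4]
  2-simplices (5): [0,1,2], [0,1,3], [0,3,4], [1,2,4], [2,3,4]

Hence C_0 ≅ Z^5, C_1 ≅ Z^10, C_2 ≅ Z^5.

∂_1: C_1 → C_0 maps an edge to its endpoints' difference, ∂[p,q] = q − p. For instance
  ∂[2,4] = [4] − [2].
This gives a 5×10 integer matrix of rank 4; reducing to Smith normal form yields diagonal entries (1,1,1,1).

∂_2: C_2 → C_1 sends each 2-simplex [p,q,r] to [q,r] − [p,r] + [p,q]. For instance
  ∂[0,1,3] = [1,3] − [0,3] + [0,1],
  ∂[0,1,2] = [1,2] − [0,2] + [0,1].
The 10×5 boundary matrix has rank 5 and Smith normal form diag(1,1,1,1,1).

Computing H_k = (kernel of ∂_k) / (image of ∂_{k+1}):

  H_0: rank C_0 − rank ∂_1 = 5 − 4 = 1, and the invariant factors of ∂_1 are all 1, so H_0 ≅ Z.
  H_1: rank ker ∂_1 − rank ∂_2 = (10 − 4) − 5 = 1, and the invariant factors of ∂_2 are all 1, so H_1 ≅ Z.
  H_2: rank ker ∂_2 − rank ∂_3 = (5 − 5) − 0 = 0, and there is no ∂_3, so H_2 ≅ 0.

(K is a triangulation of the Möbius band.)

Hence the Betti numbers are b_0 = 1, b_1 = 1, b_2 = 0.

b_0 = 1, b_1 = 1, b_2 = 0.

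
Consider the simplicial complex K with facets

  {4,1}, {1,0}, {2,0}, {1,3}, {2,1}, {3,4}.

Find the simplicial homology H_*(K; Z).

H_0 = Z,  H_1 = Z^2.

Order the vertices as 0 < 1 < 2 < 3 < 4. Listing each simplex with vertices in this order, K has dimension 1 with simplices:

  0-simplices (5): [0], [1], [2], [3], [4]
  1-simplices (6): [0,1], [0,2], [1,2], [1,3], [1,4], [3,4]

Hence C_0 ≅ Z^5, C_1 ≅ Z^6.

Boundary ∂_1: C_1 → C_0 is given by ∂[p,q] = [q] − [p]. For instance
  ∂[1,3] = [3] − [1].
As a 5×6 matrix over Z this has rank 4, with invariant factors (1,1,1,1).

Computing H_k = (kernel of ∂_k) / (image of ∂_{k+1}):

  H_0: rank C_0 − rank ∂_1 = 5 − 4 = 1, and the invariant factors of ∂_1 are all 1, so H_0 = Z.
  H_1: rank ker ∂_1 − rank ∂_2 = (6 − 4) − 0 = 2, and there is no ∂_2, so H_1 = Z^2.

As a check, the Euler characteristic is 5 − 6 = -1, which agrees with 1 − 2 = -1.
(K is a triangulation of a wedge of 2 circles.)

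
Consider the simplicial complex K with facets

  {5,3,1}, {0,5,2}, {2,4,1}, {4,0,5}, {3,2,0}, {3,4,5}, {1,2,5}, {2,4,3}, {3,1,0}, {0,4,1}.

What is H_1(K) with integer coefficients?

H_1 ≅ Z/2Z.

Order the vertices as 0 < 1 < 2 < 3 < 4 < 5. Listing each simplex with vertices in this order, K has dimension 2 with simplices:

  0-simplices (6): [0], [1], [2], [3], [4], [5]
  1-simplices (15): [0,1], [0,2], [0,3], [0,4], [0,5], [1,2], [1,3], [1,4], [1,5], [2,3], [2,4], [2,5], [3,4], [3,5], [4,5]
  2-simplices (10): [0,1,3], [0,1,4], [0,2,3], [0,2,5], [0,4,5], [1,2,4], [1,2,5], [1,3,5], [2,3,4], [3,4,5]

giving chain groups C_0 ≅ Z^6, C_1 ≅ Z^15, C_2 ≅ Z^10.

Boundary ∂_1: C_1 → C_0 sends each edge [p,q] (with p < q) to q − p. For instance
  ∂[2,3] = [3] − [2].
This gives a 6×15 integer matrix of rank 5; reducing to Smith normal form yields diagonal entries (1,1,1,1,1).

∂_2: C_2 → C_1 sends each 2-simplex [p,q,r] to [q,r] − [p,r] + [p,q]. For instance
  ∂[1,3,5] = [3,5] − [1,5] + [1,3],
  ∂[0,1,3] = [1,3] − [0,3] + [0,1].
This gives a 15×10 integer matrix of rank 10; reducing to Smith normal form yields diagonal entries (1,1,1,1,1,1,1,1,1,2).

From H_k ≅ ker(∂_k) / im(∂_{k+1}) we obtain:

  H_1: rank ker ∂_1 − rank ∂_2 = (15 − 5) − 10 = 0, and ∂_2 has invariant factor 2 > 1, so H_1 ≅ Z/2Z.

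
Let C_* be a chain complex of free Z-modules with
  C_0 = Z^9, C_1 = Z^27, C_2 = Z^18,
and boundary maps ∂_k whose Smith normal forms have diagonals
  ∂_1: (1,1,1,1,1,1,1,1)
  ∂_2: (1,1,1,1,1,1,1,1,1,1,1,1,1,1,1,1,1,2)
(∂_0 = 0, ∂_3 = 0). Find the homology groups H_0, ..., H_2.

H_0 = Z,  H_1 = Z ⊕ Z/2Z,  H_2 = 0.

H_0: b_0 = 9 − 0 − 8 = 1; torsion from ∂_1 factors > 1: none. So H_0 = Z.
H_1: b_1 = 27 − 8 − 18 = 1; torsion from ∂_2 factors > 1: [2]. So H_1 = Z ⊕ Z/2Z.
H_2: b_2 = 18 − 18 − 0 = 0; torsion from ∂_3 factors > 1: none. So H_2 = 0.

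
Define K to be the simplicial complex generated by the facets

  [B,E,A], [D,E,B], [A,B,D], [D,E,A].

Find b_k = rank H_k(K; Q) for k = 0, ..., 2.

b_0 = 1, b_1 = 0, b_2 = 1.

Fix the vertex order A < B < D < E and write every simplex with vertices in increasing order. Then dim K = 2 and the simplices of K are:

  0-simplices (4): A, B, D, E
  1-simplices (6): AB, AD, AE, BD, BE, DE
  2-simplices (4): ABD, ABE, ADE, BDE

Hence C_0 ≅ Z^4, C_1 ≅ Z^6, C_2 ≅ Z^4.

∂_1: C_1 → C_0 is given by ∂[p,q] = [q] − [p]. For instance
  ∂DE = E − D.
This gives a 4×6 integer matrix of rank 3; reducing to Smith normal form yields diagonal entries (1,1,1).

∂_2: C_2 → C_1 sends each 2-simplex [p,q,r] to [q,r] − [p,r] + [p,q]. For instance
  ∂ADE = DE − AE + AD,
  ∂ABE = BE − AE + AB.
The resulting 6×4 matrix has rank 3, and its Smith normal form has invariant factors (1,1,1).

Computing H_k = (kernel of ∂_k) / (image of ∂_{k+1}):

  H_0: rank C_0 − rank ∂_1 = 4 − 3 = 1, and the invariant factors of ∂_1 are all 1, so H_0 = Z.
  H_1: rank ker ∂_1 − rank ∂_2 = (6 − 3) − 3 = 0, and the invariant factors of ∂_2 are all 1, so H_1 = 0.
  H_2: rank ker ∂_2 − rank ∂_3 = (4 − 3) − 0 = 1, and there is no ∂_3, so H_2 = Z.

As a check, the Euler characteristic is 4 − 6 + 4 = 2, which agrees with 1 − 0 + 1 = 2.
(K is a triangulation of the 2-sphere S^2.)

Hence the Betti numbers are b_0 = 1, b_1 = 0, b_2 = 1.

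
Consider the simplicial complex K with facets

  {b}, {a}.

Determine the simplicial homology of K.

Fix the vertex order a < b and write every simplex with vertices in increasing order. Then dim K = 0 and the simplices of K are:

  0-simplices (2): a, b

giving chain groups C_0 ≅ Z^2.

Computing H_k = (kernel of ∂_k) / (image of ∂_{k+1}):

  H_0: rank C_0 − rank ∂_1 = 2 − 0 = 2, and there is no ∂_1, so H_0 ≅ Z^2.

H_0 = Z^2.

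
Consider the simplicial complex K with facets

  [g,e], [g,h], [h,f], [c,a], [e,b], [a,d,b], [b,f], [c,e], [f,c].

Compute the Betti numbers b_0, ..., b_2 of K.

Order the vertices as a < b < c < d < e < f < g < h. Listing each simplex with vertices in this order, K has dimension 2 with simplices:

  0-simplices (8): a, b, c, d, e, f, g, h
  1-simplices (11): ab, ac, ad, bd, be, bf, ce, cf, eg, fh, gh
  2-simplices (1): abd

giving chain groups C_0 ≅ Z^8, C_1 ≅ Z^11, C_2 ≅ Z^1.

The boundary map ∂_1: C_1 → C_0 sends each edge [p,q] (with p < q) to q − p. For instance
  ∂bd = d − b.
The resulting 8×11 matrix has rank 7, and its Smith normal form has invariant factors (1,1,1,1,1,1,1).

Boundary ∂_2: C_2 → C_1 sends each 2-simplex [p,q,r] to [q,r] − [p,r] + [p,q]. For instance
  ∂abd = bd − ad + ab.
This gives a 11×1 integer matrix of rank 1; reducing to Smith normal form yields diagonal entries (1).

Reading off H_k = ker ∂_k / im ∂_{k+1}:

  H_0: rank C_0 − rank ∂_1 = 8 − 7 = 1, and the invariant factors of ∂_1 are all 1, so H_0 ≅ Z.
  H_1: rank ker ∂_1 − rank ∂_2 = (11 − 7) − 1 = 3, and the invariant factors of ∂_2 are all 1, so H_1 ≅ Z^3.
  H_2: rank ker ∂_2 − rank ∂_3 = (1 − 1) − 0 = 0, and there is no ∂_3, so H_2 ≅ 0.

Hence the Betti numbers are b_0 = 1, b_1 = 3, b_2 = 0.

b_0 = 1, b_1 = 3, b_2 = 0.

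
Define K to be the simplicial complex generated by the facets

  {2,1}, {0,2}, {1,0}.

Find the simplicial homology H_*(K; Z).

H_0 ≅ Z,  H_1 ≅ Z.

We work with the vertex ordering 0 < 1 < 2. The simplices of K, each written with vertices in increasing order, are:

  0-simplices (3): [0], [1], [2]
  1-simplices (3): [0,1], [0,2], [1,2]

giving chain groups C_0 ≅ Z^3, C_1 ≅ Z^3.

The boundary map ∂_1: C_1 → C_0 is given by ∂[p,q] = [q] − [p]. For instance
  ∂[1,2] = [2] − [1].
As a 3×3 matrix over Z this has rank 2, with invariant factors (1,1).

From H_k ≅ ker(∂_k) / im(∂_{k+1}) we obtain:

  H_0: rank C_0 − rank ∂_1 = 3 − 2 = 1, and the invariant factors of ∂_1 are all 1, so H_0 = Z.
  H_1: rank ker ∂_1 − rank ∂_2 = (3 − 2) − 0 = 1, and there is no ∂_2, so H_1 = Z.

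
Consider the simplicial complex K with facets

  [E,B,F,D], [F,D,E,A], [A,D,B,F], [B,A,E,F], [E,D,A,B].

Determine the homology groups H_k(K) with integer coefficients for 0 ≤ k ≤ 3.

H_0 ≅ Z,  H_1 = 0,  H_2 = 0,  H_3 ≅ Z.

Take the total order A < B < D < E < F on the vertex set. Then K (dimension 3) consists of the simplices:

  0-simplices (5): A, B, D, E, F
  1-simplices (10): AB, AD, AE, AF, BD, BE, BF, DE, DF, EF
  2-simplices (10): ABD, ABE, ABF, ADE, ADF, AEF, BDE, BDF, BEF, DEF
  3-simplices (5): ABDE, ABDF, ABEF, ADEF, BDEF

so the chain groups are C_0 ≅ Z^5, C_1 ≅ Z^10, C_2 ≅ Z^10, C_3 ≅ Z^5.

The boundary map ∂_1: C_1 → C_0 maps an edge to its endpoints' difference, ∂[p,q] = q − p.
As a 5×10 matrix over Z this has rank 4, with invariant factors (1,1,1,1).

Boundary ∂_2: C_2 → C_1 maps a triangle to the signed sum of its edges. For instance
  ∂BDF = DF − BF + BD,
  ∂AEF = EF − AF + AE.
The 10×10 boundary matrix has rank 6 and Smith normal form diag(1,1,1,1,1,1).

Boundary ∂_3: C_3 → C_2 sends each 3-simplex σ to the alternating sum Σ_i (−1)^i (σ with its i-th vertex removed). For instance
  ∂ABDE = BDE − ADE + ABE − ABD,
  ∂ABEF = BEF − AEF + ABF − ABE.
The 10×5 boundary matrix has rank 4 and Smith normal form diag(1,1,1,1).

Reading off H_k = ker ∂_k / im ∂_{k+1}:

  H_0: rank C_0 − rank ∂_1 = 5 − 4 = 1, and the invariant factors of ∂_1 are all 1, so H_0 ≅ Z.
  H_1: rank ker ∂_1 − rank ∂_2 = (10 − 4) − 6 = 0, and the invariant factors of ∂_2 are all 1, so H_1 ≅ 0.
  H_2: rank ker ∂_2 − rank ∂_3 = (10 − 6) − 4 = 0, and the invariant factors of ∂_3 are all 1, so H_2 ≅ 0.
  H_3: rank ker ∂_3 − rank ∂_4 = (5 − 4) − 0 = 1, and there is no ∂_4, so H_3 ≅ Z.

(K is a triangulation of the 3-sphere S^3.)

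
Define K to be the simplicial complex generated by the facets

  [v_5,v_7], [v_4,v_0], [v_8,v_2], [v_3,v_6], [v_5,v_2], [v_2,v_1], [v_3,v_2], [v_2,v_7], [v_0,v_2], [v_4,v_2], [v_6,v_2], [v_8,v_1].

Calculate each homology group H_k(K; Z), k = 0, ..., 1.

Fix the vertex order v_0 < v_1 < v_2 < v_3 < v_4 < v_5 < v_6 < v_7 < v_8 and write every simplex with vertices in increasing order. Then dim K = 1 and the simplices of K are:

  0-simplices (9): [v_0], [v_1], [v_2], [v_3], [v_4], [v_5], [v_6], [v_7], [v_8]
  1-simplices (12): [v_0,v_2], [v_0,v_4], [v_1,v_2], [v_1,v_8], [v_2,v_3], [v_2,v_4], [v_2,v_5], [v_2,v_6], [v_2,v_7], [v_2,v_8], [v_3,v_6], [v_5,v_7]

Hence C_0 ≅ Z^9, C_1 ≅ Z^12.

The boundary map ∂_1: C_1 → C_0 is given by ∂[p,q] = [q] − [p].
As a 9×12 matrix over Z this has rank 8, with invariant factors (1,1,1,1,1,1,1,1).

Now H_k = ker ∂_k / im ∂_{k+1}, so:

  H_0: rank C_0 − rank ∂_1 = 9 − 8 = 1, and the invariant factors of ∂_1 are all 1, so H_0 = Z.
  H_1: rank ker ∂_1 − rank ∂_2 = (12 − 8) − 0 = 4, and there is no ∂_2, so H_1 = Z^4.

(K is a triangulation of a wedge of 4 circles.)

H_0 = Z,  H_1 = Z^4.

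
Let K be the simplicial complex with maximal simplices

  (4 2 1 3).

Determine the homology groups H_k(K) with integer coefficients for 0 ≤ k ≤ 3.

We work with the vertex ordering 1 < 2 < 3 < 4. The simplices of K, each written with vertices in increasing order, are:

  0-simplices (4): [1], [2], [3], [4]
  1-simplices (6): [1,2], [1,3], [1,4], [2,3], [2,4], [3,4]
  2-simplices (4): [1,2,3], [1,2,4], [1,3,4], [2,3,4]
  3-simplices (1): [1,2,3,4]

so the chain groups are C_0 ≅ Z^4, C_1 ≅ Z^6, C_2 ≅ Z^4, C_3 ≅ Z^1.

The boundary map ∂_1: C_1 → C_0 sends each edge [p,q] (with p < q) to q − p. For instance
  ∂[2,3] = [3] − [2].
This gives a 4×6 integer matrix of rank 3; reducing to Smith normal form yields diagonal entries (1,1,1).

The boundary map ∂_2: C_2 → C_1 acts by ∂[p,q,r] = [q,r] − [p,r] + [p,q]. For instance
  ∂[1,2,3] = [2,3] − [1,3] + [1,2],
  ∂[1,2,4] = [2,4] − [1,4] + [1,2].
The 6×4 boundary matrix has rank 3 and Smith normal form diag(1,1,1).

The boundary map ∂_3: C_3 → C_2 sends each 3-simplex σ to the alternating sum Σ_i (−1)^i (σ with its i-th vertex removed). For instance
  ∂[1,2,3,4] = [2,3,4] − [1,3,4] + [1,2,4] − [1,2,3].
The resulting 4×1 matrix has rank 1, and its Smith normal form has invariant factors (1).

Now H_k = ker ∂_k / im ∂_{k+1}, so:

  H_0: rank C_0 − rank ∂_1 = 4 − 3 = 1, and the invariant factors of ∂_1 are all 1, so H_0 ≅ Z.
  H_1: rank ker ∂_1 − rank ∂_2 = (6 − 3) − 3 = 0, and the invariant factors of ∂_2 are all 1, so H_1 ≅ 0.
  H_2: rank ker ∂_2 − rank ∂_3 = (4 − 3) − 1 = 0, and the invariant factors of ∂_3 are all 1, so H_2 ≅ 0.
  H_3: rank ker ∂_3 − rank ∂_4 = (1 − 1) − 0 = 0, and there is no ∂_4, so H_3 ≅ 0.

As a check, the Euler characteristic is 4 − 6 + 4 − 1 = 1, which agrees with 1 − 0 + 0 − 0 = 1.
(K is a triangulation of the 3-simplex.)

H_0 ≅ Z,  H_1 = 0,  H_2 = 0,  H_3 = 0.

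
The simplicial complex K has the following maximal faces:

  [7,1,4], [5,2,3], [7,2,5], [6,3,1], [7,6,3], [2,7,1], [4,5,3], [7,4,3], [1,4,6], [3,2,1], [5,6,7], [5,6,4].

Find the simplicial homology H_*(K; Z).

Fix the vertex order 1 < 2 < 3 < 4 < 5 < 6 < 7 and write every simplex with vertices in increasing order. Then dim K = 2 and the simplices of K are:

  0-simplices (7): [1], [2], [3], [4], [5], [6], [7]
  1-simplices (18): [1,2], [1,3], [1,4], [1,6], [1,7], [2,3], [2,5], [2,7], [3,4], [3,5], [3,6], [3,7], [4,5], [4,6], [4,7], [5,6], [5,7], [6,7]
  2-simplices (12): [1,2,3], [1,2,7], [1,3,6], [1,4,6], [1,4,7], [2,3,5], [2,5,7], [3,4,5], [3,4,7], [3,6,7], [4,5,6], [5,6,7]

Hence C_0 ≅ Z^7, C_1 ≅ Z^18, C_2 ≅ Z^12.

The boundary map ∂_1: C_1 → C_0 sends each edge [p,q] (with p < q) to q − p. For instance
  ∂[1,4] = [4] − [1].
This gives a 7×18 integer matrix of rank 6; reducing to Smith normal form yields diagonal entries (1,1,1,1,1,1).

The boundary map ∂_2: C_2 → C_1 sends each 2-simplex [p,q,r] to [q,r] − [p,r] + [p,q]. For instance
  ∂[3,4,5] = [4,5] − [3,5] + [3,4],
  ∂[1,2,7] = [2,7] − [1,7] + [1,2].
As a 18×12 matrix over Z this has rank 12, with invariant factors (1,1,1,1,1,1,1,1,1,1,1,2).

Computing H_k = (kernel of ∂_k) / (image of ∂_{k+1}):

  H_0: rank C_0 − rank ∂_1 = 7 − 6 = 1, and the invariant factors of ∂_1 are all 1, so H_0 ≅ Z.
  H_1: rank ker ∂_1 − rank ∂_2 = (18 − 6) − 12 = 0, and ∂_2 has invariant factor 2 > 1, so H_1 ≅ Z_2.
  H_2: rank ker ∂_2 − rank ∂_3 = (12 − 12) − 0 = 0, and there is no ∂_3, so H_2 ≅ 0.

As a check, the Euler characteristic is 7 − 18 + 12 = 1, which agrees with 1 − 0 + 0 = 1.

H_0 ≅ Z,  H_1 ≅ Z_2,  H_2 = 0.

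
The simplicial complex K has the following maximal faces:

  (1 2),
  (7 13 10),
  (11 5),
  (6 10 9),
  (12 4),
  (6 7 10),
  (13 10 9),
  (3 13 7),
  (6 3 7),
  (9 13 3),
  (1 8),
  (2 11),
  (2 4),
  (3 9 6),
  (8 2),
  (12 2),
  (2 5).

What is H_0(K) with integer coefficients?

H_0 ≅ Z^2.

Order the vertices as 1 < 2 < 3 < 4 < 5 < 6 < 7 < 8 < 9 < 10 < 11 < 12 < 13. Listing each simplex with vertices in this order, K has dimension 2 with simplices:

  0-simplices (13): [1], [2], [3], [4], [5], [6], [7], [8], [9], [10], [11], [12], [13]
  1-simplices (21): [1,2], [1,8], [2,4], [2,5], [2,8], [2,11], [2,12], [3,6], [3,7], [3,9], [3,13], [4,12], [5,11], [6,7], [6,9], [6,10], [7,10], [7,13], [9,10], [9,13], [10,13]
  2-simplices (8): [3,6,7], [3,6,9], [3,7,13], [3,9,13], [6,7,10], [6,9,10], [7,10,13], [9,10,13]

Hence C_0 ≅ Z^13, C_1 ≅ Z^21, C_2 ≅ Z^8.

∂_1: C_1 → C_0 is given by ∂[p,q] = [q] − [p]. For instance
  ∂[6,7] = [7] − [6].
As a 13×21 matrix over Z this has rank 11, with invariant factors (1,1,1,1,1,1,1,1,1,1,1).

Boundary ∂_2: C_2 → C_1 maps a triangle to the signed sum of its edges. For instance
  ∂[6,9,10] = [9,10] − [6,10] + [6,9],
  ∂[6,7,10] = [7,10] − [6,10] + [6,7].
The resulting 21×8 matrix has rank 7, and its Smith normal form has invariant factors (1,1,1,1,1,1,1).

From H_k ≅ ker(∂_k) / im(∂_{k+1}) we obtain:

  H_0: rank C_0 − rank ∂_1 = 13 − 11 = 2, and the invariant factors of ∂_1 are all 1, so H_0 ≅ Z^2.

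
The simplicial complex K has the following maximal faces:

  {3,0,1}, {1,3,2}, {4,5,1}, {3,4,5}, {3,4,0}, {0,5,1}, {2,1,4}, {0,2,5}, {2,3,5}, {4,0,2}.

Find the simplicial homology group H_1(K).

Order the vertices as 0 < 1 < 2 < 3 < 4 < 5. Listing each simplex with vertices in this order, K has dimension 2 with simplices:

  0-simplices (6): [0], [1], [2], [3], [4], [5]
  1-simplices (15): [0,1], [0,2], [0,3], [0,4], [0,5], [1,2], [1,3], [1,4], [1,5], [2,3], [2,4], [2,5], [3,4], [3,5], [4,5]
  2-simplices (10): [0,1,3], [0,1,5], [0,2,4], [0,2,5], [0,3,4], [1,2,3], [1,2,4], [1,4,5], [2,3,5], [3,4,5]

so the chain groups are C_0 ≅ Z^6, C_1 ≅ Z^15, C_2 ≅ Z^10.

Boundary ∂_1: C_1 → C_0 maps an edge to its endpoints' difference, ∂[p,q] = q − p. For instance
  ∂[4,5] = [5] − [4].
The 6×15 boundary matrix has rank 5 and Smith normal form diag(1,1,1,1,1).

Boundary ∂_2: C_2 → C_1 acts by ∂[p,q,r] = [q,r] − [p,r] + [p,q]. For instance
  ∂[2,3,5] = [3,5] − [2,5] + [2,3],
  ∂[0,1,5] = [1,5] − [0,5] + [0,1].
As a 15×10 matrix over Z this has rank 10, with invariant factors (1,1,1,1,1,1,1,1,1,2).

Now H_k = ker ∂_k / im ∂_{k+1}, so:

  H_1: rank ker ∂_1 − rank ∂_2 = (15 − 5) − 10 = 0, and ∂_2 has invariant factor 2 > 1, so H_1 = Z/2Z.

H_1 = Z/2Z.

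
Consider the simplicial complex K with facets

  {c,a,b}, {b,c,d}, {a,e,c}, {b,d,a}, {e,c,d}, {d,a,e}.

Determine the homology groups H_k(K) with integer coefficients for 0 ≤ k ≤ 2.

Fix the vertex order a < b < c < d < e and write every simplex with vertices in increasing order. Then dim K = 2 and the simplices of K are:

  0-simplices (5): a, b, c, d, e
  1-simplices (9): ab, ac, ad, ae, bc, bd, cd, ce, de
  2-simplices (6): abc, abd, ace, ade, bcd, cde

so the chain groups are C_0 ≅ Z^5, C_1 ≅ Z^9, C_2 ≅ Z^6.

∂_1: C_1 → C_0 is given by ∂[p,q] = [q] − [p].
The 5×9 boundary matrix has rank 4 and Smith normal form diag(1,1,1,1).

Boundary ∂_2: C_2 → C_1 acts by ∂[p,q,r] = [q,r] − [p,r] + [p,q]. For instance
  ∂abc = bc − ac + ab,
  ∂ade = de − ae + ad.
The 9×6 boundary matrix has rank 5 and Smith normal form diag(1,1,1,1,1).

From H_k ≅ ker(∂_k) / im(∂_{k+1}) we obtain:

  H_0: rank C_0 − rank ∂_1 = 5 − 4 = 1, and the invariant factors of ∂_1 are all 1, so H_0 ≅ Z.
  H_1: rank ker ∂_1 − rank ∂_2 = (9 − 4) − 5 = 0, and the invariant factors of ∂_2 are all 1, so H_1 ≅ 0.
  H_2: rank ker ∂_2 − rank ∂_3 = (6 − 5) − 0 = 1, and there is no ∂_3, so H_2 ≅ Z.

As a check, the Euler characteristic is 5 − 9 + 6 = 2, which agrees with 1 − 0 + 1 = 2.
(K is a triangulation of the 2-sphere S^2.)

H_0 = Z,  H_1 = 0,  H_2 = Z.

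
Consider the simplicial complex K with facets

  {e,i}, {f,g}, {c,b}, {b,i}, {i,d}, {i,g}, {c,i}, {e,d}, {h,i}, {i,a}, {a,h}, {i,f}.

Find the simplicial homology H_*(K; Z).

H_0 ≅ Z,  H_1 ≅ Z^4.

Order the vertices as a < b < c < d < e < f < g < h < i. Listing each simplex with vertices in this order, K has dimension 1 with simplices:

  0-simplices (9): a, b, c, d, e, f, g, h, i
  1-simplices (12): ah, ai, bc, bi, ci, de, di, ei, fg, fi, gi, hi

so the chain groups are C_0 ≅ Z^9, C_1 ≅ Z^12.

∂_1: C_1 → C_0 sends each edge [p,q] (with p < q) to q − p.
The 9×12 boundary matrix has rank 8 and Smith normal form diag(1,1,1,1,1,1,1,1).

Now H_k = ker ∂_k / im ∂_{k+1}, so:

  H_0: rank C_0 − rank ∂_1 = 9 − 8 = 1, and the invariant factors of ∂_1 are all 1, so H_0 = Z.
  H_1: rank ker ∂_1 − rank ∂_2 = (12 − 8) − 0 = 4, and there is no ∂_2, so H_1 = Z^4.

(K is a triangulation of a wedge of 4 circles.)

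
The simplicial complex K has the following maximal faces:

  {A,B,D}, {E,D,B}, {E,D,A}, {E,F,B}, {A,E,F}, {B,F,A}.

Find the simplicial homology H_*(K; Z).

Order the vertices as A < B < D < E < F. Listing each simplex with vertices in this order, K has dimension 2 with simplices:

  0-simplices (5): A, B, D, E, F
  1-simplices (9): AB, AD, AE, AF, BD, BE, BF, DE, EF
  2-simplices (6): ABD, ABF, ADE, AEF, BDE, BEF

so the chain groups are C_0 ≅ Z^5, C_1 ≅ Z^9, C_2 ≅ Z^6.

Boundary ∂_1: C_1 → C_0 sends each edge [p,q] (with p < q) to q − p. For instance
  ∂AD = D − A.
This gives a 5×9 integer matrix of rank 4; reducing to Smith normal form yields diagonal entries (1,1,1,1).

The boundary map ∂_2: C_2 → C_1 sends each 2-simplex [p,q,r] to [q,r] − [p,r] + [p,q]. For instance
  ∂BDE = DE − BE + BD,
  ∂BEF = EF − BF + BE.
This gives a 9×6 integer matrix of rank 5; reducing to Smith normal form yields diagonal entries (1,1,1,1,1).

Computing H_k = (kernel of ∂_k) / (image of ∂_{k+1}):

  H_0: rank C_0 − rank ∂_1 = 5 − 4 = 1, and the invariant factors of ∂_1 are all 1, so H_0 = Z.
  H_1: rank ker ∂_1 − rank ∂_2 = (9 − 4) − 5 = 0, and the invariant factors of ∂_2 are all 1, so H_1 = 0.
  H_2: rank ker ∂_2 − rank ∂_3 = (6 − 5) − 0 = 1, and there is no ∂_3, so H_2 = Z.

As a check, the Euler characteristic is 5 − 9 + 6 = 2, which agrees with 1 − 0 + 1 = 2.

H_0 = Z,  H_1 = 0,  H_2 = Z.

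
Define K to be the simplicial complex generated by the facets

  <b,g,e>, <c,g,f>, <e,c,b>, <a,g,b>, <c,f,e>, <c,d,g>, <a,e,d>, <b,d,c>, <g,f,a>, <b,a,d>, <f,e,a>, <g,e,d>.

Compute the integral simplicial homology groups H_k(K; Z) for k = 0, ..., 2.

We work with the vertex ordering a < b < c < d < e < f < g. The simplices of K, each written with vertices in increasing order, are:

  0-simplices (7): a, b, c, d, e, f, g
  1-simplices (18): ab, ad, ae, af, ag, bc, bd, be, bg, cd, ce, cf, cg, de, dg, ef, eg, fg
  2-simplices (12): abd, abg, ade, aef, afg, bcd, bce, beg, cdg, cef, cfg, deg

so the chain groups are C_0 ≅ Z^7, C_1 ≅ Z^18, C_2 ≅ Z^12.

Boundary ∂_1: C_1 → C_0 is given by ∂[p,q] = [q] − [p].
This gives a 7×18 integer matrix of rank 6; reducing to Smith normal form yields diagonal entries (1,1,1,1,1,1).

∂_2: C_2 → C_1 sends each 2-simplex [p,q,r] to [q,r] − [p,r] + [p,q]. For instance
  ∂aef = ef − af + ae,
  ∂beg = eg − bg + be.
The resulting 18×12 matrix has rank 12, and its Smith normal form has invariant factors (1,1,1,1,1,1,1,1,1,1,1,2).

Now H_k = ker ∂_k / im ∂_{k+1}, so:

  H_0: rank C_0 − rank ∂_1 = 7 − 6 = 1, and the invariant factors of ∂_1 are all 1, so H_0 ≅ Z.
  H_1: rank ker ∂_1 − rank ∂_2 = (18 − 6) − 12 = 0, and ∂_2 has invariant factor 2 > 1, so H_1 ≅ Z/2.
  H_2: rank ker ∂_2 − rank ∂_3 = (12 − 12) − 0 = 0, and there is no ∂_3, so H_2 ≅ 0.

As a check, the Euler characteristic is 7 − 18 + 12 = 1, which agrees with 1 − 0 + 0 = 1.

H_0 = Z,  H_1 = Z/2,  H_2 = 0.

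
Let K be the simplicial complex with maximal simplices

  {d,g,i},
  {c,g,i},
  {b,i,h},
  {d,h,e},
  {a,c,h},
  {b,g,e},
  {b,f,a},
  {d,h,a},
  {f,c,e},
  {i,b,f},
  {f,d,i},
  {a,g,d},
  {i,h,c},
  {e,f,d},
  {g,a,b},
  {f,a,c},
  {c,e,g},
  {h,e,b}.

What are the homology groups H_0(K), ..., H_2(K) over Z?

H_0 = Z,  H_1 = Z^2,  H_2 = Z.

Order the vertices as a < b < c < d < e < f < g < h < i. Listing each simplex with vertices in this order, K has dimension 2 with simplices:

  0-simplices (9): a, b, c, d, e, f, g, h, i
  1-simplices (27): ab, ac, ad, af, ag, ah, be, bf, bg, bh, bi, ce, cf, cg, ch, ci, de, df, dg, dh, di, ef, eg, eh, fi, gi, hi
  2-simplices (18): abf, abg, acf, ach, adg, adh, beg, beh, bfi, bhi, cef, ceg, cgi, chi, def, deh, dfi, dgi

so the chain groups are C_0 ≅ Z^9, C_1 ≅ Z^27, C_2 ≅ Z^18.

The boundary map ∂_1: C_1 → C_0 is given by ∂[p,q] = [q] − [p].
The 9×27 boundary matrix has rank 8 and Smith normal form diag(1,1,1,1,1,1,1,1).

Boundary ∂_2: C_2 → C_1 sends each 2-simplex [p,q,r] to [q,r] − [p,r] + [p,q]. For instance
  ∂def = ef − df + de,
  ∂ceg = eg − cg + ce.
The 27×18 boundary matrix has rank 17 and Smith normal form diag(1,1,1,1,1,1,1,1,1,1,1,1,1,1,1,1,1).

Reading off H_k = ker ∂_k / im ∂_{k+1}:

  H_0: rank C_0 − rank ∂_1 = 9 − 8 = 1, and the invariant factors of ∂_1 are all 1, so H_0 ≅ Z.
  H_1: rank ker ∂_1 − rank ∂_2 = (27 − 8) − 17 = 2, and the invariant factors of ∂_2 are all 1, so H_1 ≅ Z^2.
  H_2: rank ker ∂_2 − rank ∂_3 = (18 − 17) − 0 = 1, and there is no ∂_3, so H_2 ≅ Z.

As a check, the Euler characteristic is 9 − 27 + 18 = 0, which agrees with 1 − 2 + 1 = 0.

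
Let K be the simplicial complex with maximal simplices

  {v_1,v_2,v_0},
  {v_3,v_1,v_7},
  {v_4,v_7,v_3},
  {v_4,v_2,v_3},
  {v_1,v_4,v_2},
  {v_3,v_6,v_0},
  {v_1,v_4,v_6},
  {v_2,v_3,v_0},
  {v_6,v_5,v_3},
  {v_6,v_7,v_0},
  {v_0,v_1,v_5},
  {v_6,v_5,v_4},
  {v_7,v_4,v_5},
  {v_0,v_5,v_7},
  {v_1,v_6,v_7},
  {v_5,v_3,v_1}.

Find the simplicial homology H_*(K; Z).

H_0 ≅ Z,  H_1 ≅ Z^2,  H_2 ≅ Z.

Fix the vertex order v_0 < v_1 < v_2 < v_3 < v_4 < v_5 < v_6 < v_7 and write every simplex with vertices in increasing order. Then dim K = 2 and the simplices of K are:

  0-simplices (8): [v_0], [v_1], [v_2], [v_3], [v_4], [v_5], [v_6], [v_7]
  1-simplices (24): (24 of them)
  2-simplices (16): (16 of them)

Hence C_0 ≅ Z^8, C_1 ≅ Z^24, C_2 ≅ Z^16.

The boundary map ∂_1: C_1 → C_0 sends each edge [p,q] (with p < q) to q − p.
The 8×24 boundary matrix has rank 7 and Smith normal form diag(1,1,1,1,1,1,1).

Boundary ∂_2: C_2 → C_1 acts by ∂[p,q,r] = [q,r] − [p,r] + [p,q]. For instance
  ∂[v_0,v_2,v_3] = [v_2,v_3] − [v_0,v_3] + [v_0,v_2],
  ∂[v_1,v_4,v_6] = [v_4,v_6] − [v_1,v_6] + [v_1,v_4].
The resulting 24×16 matrix has rank 15, and its Smith normal form has invariant factors (1,1,1,1,1,1,1,1,1,1,1,1,1,1,1).

Computing H_k = (kernel of ∂_k) / (image of ∂_{k+1}):

  H_0: rank C_0 − rank ∂_1 = 8 − 7 = 1, and the invariant factors of ∂_1 are all 1, so H_0 = Z.
  H_1: rank ker ∂_1 − rank ∂_2 = (24 − 7) − 15 = 2, and the invariant factors of ∂_2 are all 1, so H_1 = Z^2.
  H_2: rank ker ∂_2 − rank ∂_3 = (16 − 15) − 0 = 1, and there is no ∂_3, so H_2 = Z.

As a check, the Euler characteristic is 8 − 24 + 16 = 0, which agrees with 1 − 2 + 1 = 0.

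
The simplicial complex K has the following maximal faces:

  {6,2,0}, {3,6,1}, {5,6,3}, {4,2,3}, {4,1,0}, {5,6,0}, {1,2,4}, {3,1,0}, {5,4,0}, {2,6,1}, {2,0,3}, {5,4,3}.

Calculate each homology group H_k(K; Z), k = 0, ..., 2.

Take the total order 0 < 1 < 2 < 3 < 4 < 5 < 6 on the vertex set. Then K (dimension 2) consists of the simplices:

  0-simplices (7): [0], [1], [2], [3], [4], [5], [6]
  1-simplices (18): [0,1], [0,2], [0,3], [0,4], [0,5], [0,6], [1,2], [1,3], [1,4], [1,6], [2,3], [2,4], [2,6], [3,4], [3,5], [3,6], [4,5], [5,6]
  2-simplices (12): [0,1,3], [0,1,4], [0,2,3], [0,2,6], [0,4,5], [0,5,6], [1,2,4], [1,2,6], [1,3,6], [2,3,4], [3,4,5], [3,5,6]

giving chain groups C_0 ≅ Z^7, C_1 ≅ Z^18, C_2 ≅ Z^12.

∂_1: C_1 → C_0 maps an edge to its endpoints' difference, ∂[p,q] = q − p.
The resulting 7×18 matrix has rank 6, and its Smith normal form has invariant factors (1,1,1,1,1,1).

The boundary map ∂_2: C_2 → C_1 maps a triangle to the signed sum of its edges. For instance
  ∂[0,5,6] = [5,6] − [0,6] + [0,5],
  ∂[0,2,3] = [2,3] − [0,3] + [0,2].
This gives a 18×12 integer matrix of rank 12; reducing to Smith normal form yields diagonal entries (1,1,1,1,1,1,1,1,1,1,1,2).

Computing H_k = (kernel of ∂_k) / (image of ∂_{k+1}):

  H_0: rank C_0 − rank ∂_1 = 7 − 6 = 1, and the invariant factors of ∂_1 are all 1, so H_0 = Z.
  H_1: rank ker ∂_1 − rank ∂_2 = (18 − 6) − 12 = 0, and ∂_2 has invariant factor 2 > 1, so H_1 = Z/2Z.
  H_2: rank ker ∂_2 − rank ∂_3 = (12 − 12) − 0 = 0, and there is no ∂_3, so H_2 = 0.

As a check, the Euler characteristic is 7 − 18 + 12 = 1, which agrees with 1 − 0 + 0 = 1.
(K is a triangulation of the real projective plane RP^2.)

H_0 ≅ Z,  H_1 ≅ Z/2Z,  H_2 = 0.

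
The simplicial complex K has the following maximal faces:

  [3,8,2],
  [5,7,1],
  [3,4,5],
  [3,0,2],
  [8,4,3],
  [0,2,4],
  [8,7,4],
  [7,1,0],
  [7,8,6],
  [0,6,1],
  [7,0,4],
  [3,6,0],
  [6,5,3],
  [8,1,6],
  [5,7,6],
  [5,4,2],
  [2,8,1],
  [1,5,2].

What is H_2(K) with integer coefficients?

We work with the vertex ordering 0 < 1 < 2 < 3 < 4 < 5 < 6 < 7 < 8. The simplices of K, each written with vertices in increasing order, are:

  0-simplices (9): [0], [1], [2], [3], [4], [5], [6], [7], [8]
  1-simplices (27): (27 of them)
  2-simplices (18): [0,1,6], [0,1,7], [0,2,3], [0,2,4], [0,3,6], [0,4,7], [1,2,5], [1,2,8], [1,5,7], [1,6,8], [2,3,8], [2,4,5], [3,4,5], [3,4,8], [3,5,6], [4,7,8], [5,6,7], [6,7,8]

giving chain groups C_0 ≅ Z^9, C_1 ≅ Z^27, C_2 ≅ Z^18.

∂_1: C_1 → C_0 is given by ∂[p,q] = [q] − [p].
The resulting 9×27 matrix has rank 8, and its Smith normal form has invariant factors (1,1,1,1,1,1,1,1).

Boundary ∂_2: C_2 → C_1 sends each 2-simplex [p,q,r] to [q,r] − [p,r] + [p,q]. For instance
  ∂[0,2,4] = [2,4] − [0,4] + [0,2],
  ∂[3,4,5] = [4,5] − [3,5] + [3,4].
The 27×18 boundary matrix has rank 18 and Smith normal form diag(1,1,1,1,1,1,1,1,1,1,1,1,1,1,1,1,1,2).

Computing H_k = (kernel of ∂_k) / (image of ∂_{k+1}):

  H_2: rank ker ∂_2 − rank ∂_3 = (18 − 18) − 0 = 0, and there is no ∂_3, so H_2 ≅ 0.

(K is a triangulation of the Klein bottle.)

H_2 = 0.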